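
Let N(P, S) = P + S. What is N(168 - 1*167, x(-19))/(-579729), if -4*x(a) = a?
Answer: -23/2318916 ≈ -9.9184e-6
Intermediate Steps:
x(a) = -a/4
N(168 - 1*167, x(-19))/(-579729) = ((168 - 1*167) - ¼*(-19))/(-579729) = ((168 - 167) + 19/4)*(-1/579729) = (1 + 19/4)*(-1/579729) = (23/4)*(-1/579729) = -23/2318916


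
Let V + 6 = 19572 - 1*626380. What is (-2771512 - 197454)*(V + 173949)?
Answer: 1285161467590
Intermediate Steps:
V = -606814 (V = -6 + (19572 - 1*626380) = -6 + (19572 - 626380) = -6 - 606808 = -606814)
(-2771512 - 197454)*(V + 173949) = (-2771512 - 197454)*(-606814 + 173949) = -2968966*(-432865) = 1285161467590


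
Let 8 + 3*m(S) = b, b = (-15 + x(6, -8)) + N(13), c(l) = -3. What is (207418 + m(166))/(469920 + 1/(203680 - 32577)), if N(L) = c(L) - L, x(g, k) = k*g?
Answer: 389943737/883568371 ≈ 0.44133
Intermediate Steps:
x(g, k) = g*k
N(L) = -3 - L
b = -79 (b = (-15 + 6*(-8)) + (-3 - 1*13) = (-15 - 48) + (-3 - 13) = -63 - 16 = -79)
m(S) = -29 (m(S) = -8/3 + (⅓)*(-79) = -8/3 - 79/3 = -29)
(207418 + m(166))/(469920 + 1/(203680 - 32577)) = (207418 - 29)/(469920 + 1/(203680 - 32577)) = 207389/(469920 + 1/171103) = 207389/(80404721761/171103) = 207389*(171103/80404721761) = 389943737/883568371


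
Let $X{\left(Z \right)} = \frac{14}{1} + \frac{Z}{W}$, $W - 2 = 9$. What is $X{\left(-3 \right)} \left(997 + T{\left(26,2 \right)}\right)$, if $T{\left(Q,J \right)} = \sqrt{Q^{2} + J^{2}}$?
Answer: $\frac{150547}{11} + \frac{302 \sqrt{170}}{11} \approx 14044.0$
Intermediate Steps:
$W = 11$ ($W = 2 + 9 = 11$)
$X{\left(Z \right)} = 14 + \frac{Z}{11}$ ($X{\left(Z \right)} = \frac{14}{1} + \frac{Z}{11} = 14 \cdot 1 + Z \frac{1}{11} = 14 + \frac{Z}{11}$)
$T{\left(Q,J \right)} = \sqrt{J^{2} + Q^{2}}$
$X{\left(-3 \right)} \left(997 + T{\left(26,2 \right)}\right) = \left(14 + \frac{1}{11} \left(-3\right)\right) \left(997 + \sqrt{2^{2} + 26^{2}}\right) = \left(14 - \frac{3}{11}\right) \left(997 + \sqrt{4 + 676}\right) = \frac{151 \left(997 + \sqrt{680}\right)}{11} = \frac{151 \left(997 + 2 \sqrt{170}\right)}{11} = \frac{150547}{11} + \frac{302 \sqrt{170}}{11}$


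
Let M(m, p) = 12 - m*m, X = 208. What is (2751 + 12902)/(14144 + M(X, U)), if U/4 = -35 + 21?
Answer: -15653/29108 ≈ -0.53776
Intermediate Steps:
U = -56 (U = 4*(-35 + 21) = 4*(-14) = -56)
M(m, p) = 12 - m**2
(2751 + 12902)/(14144 + M(X, U)) = (2751 + 12902)/(14144 + (12 - 1*208**2)) = 15653/(14144 + (12 - 1*43264)) = 15653/(14144 + (12 - 43264)) = 15653/(14144 - 43252) = 15653/(-29108) = 15653*(-1/29108) = -15653/29108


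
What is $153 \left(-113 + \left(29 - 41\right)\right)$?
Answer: $-19125$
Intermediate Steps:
$153 \left(-113 + \left(29 - 41\right)\right) = 153 \left(-113 - 12\right) = 153 \left(-125\right) = -19125$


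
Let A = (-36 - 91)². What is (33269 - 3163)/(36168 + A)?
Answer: 30106/52297 ≈ 0.57567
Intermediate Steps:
A = 16129 (A = (-127)² = 16129)
(33269 - 3163)/(36168 + A) = (33269 - 3163)/(36168 + 16129) = 30106/52297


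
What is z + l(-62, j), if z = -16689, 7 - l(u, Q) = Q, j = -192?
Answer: -16490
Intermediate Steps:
l(u, Q) = 7 - Q
z + l(-62, j) = -16689 + (7 - 1*(-192)) = -16689 + (7 + 192) = -16689 + 199 = -16490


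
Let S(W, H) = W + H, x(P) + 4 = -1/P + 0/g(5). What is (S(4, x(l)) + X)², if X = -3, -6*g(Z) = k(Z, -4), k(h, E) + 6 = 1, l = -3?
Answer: 64/9 ≈ 7.1111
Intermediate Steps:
k(h, E) = -5 (k(h, E) = -6 + 1 = -5)
g(Z) = ⅚ (g(Z) = -⅙*(-5) = ⅚)
x(P) = -4 - 1/P (x(P) = -4 + (-1/P + 0/(⅚)) = -4 + (-1/P + 0*(6/5)) = -4 + (-1/P + 0) = -4 - 1/P)
S(W, H) = H + W
(S(4, x(l)) + X)² = (((-4 - 1/(-3)) + 4) - 3)² = (((-4 - 1*(-⅓)) + 4) - 3)² = (((-4 + ⅓) + 4) - 3)² = ((-11/3 + 4) - 3)² = (⅓ - 3)² = (-8/3)² = 64/9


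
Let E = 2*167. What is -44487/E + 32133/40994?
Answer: -453241914/3422999 ≈ -132.41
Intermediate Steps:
E = 334
-44487/E + 32133/40994 = -44487/334 + 32133/40994 = -453241914/3422999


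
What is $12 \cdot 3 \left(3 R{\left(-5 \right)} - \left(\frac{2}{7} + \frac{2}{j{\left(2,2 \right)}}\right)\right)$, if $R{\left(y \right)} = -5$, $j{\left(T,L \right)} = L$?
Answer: $- \frac{4104}{7} \approx -586.29$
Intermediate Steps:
$12 \cdot 3 \left(3 R{\left(-5 \right)} - \left(\frac{2}{7} + \frac{2}{j{\left(2,2 \right)}}\right)\right) = 12 \cdot 3 \left(3 \left(-5\right) - \left(1 + \frac{2}{7}\right)\right) = 36 \left(-15 - \frac{9}{7}\right) = 36 \left(- \frac{114}{7}\right) = - \frac{4104}{7}$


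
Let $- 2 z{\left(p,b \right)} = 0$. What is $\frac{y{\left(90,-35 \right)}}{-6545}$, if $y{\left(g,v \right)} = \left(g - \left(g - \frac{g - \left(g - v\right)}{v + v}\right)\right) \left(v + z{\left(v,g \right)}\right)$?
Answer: $\frac{1}{374} \approx 0.0026738$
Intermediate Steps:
$z{\left(p,b \right)} = 0$ ($z{\left(p,b \right)} = \left(- \frac{1}{2}\right) 0 = 0$)
$y{\left(g,v \right)} = \frac{v}{2}$ ($y{\left(g,v \right)} = \left(g - \left(g - \frac{g - \left(g - v\right)}{v + v}\right)\right) \left(v + 0\right) = \left(g - \left(g - \frac{v}{2 v}\right)\right) v = \left(g - \left(g - v \frac{1}{2 v}\right)\right) v = \left(g - \left(- \frac{1}{2} + g\right)\right) v = \frac{v}{2}$)
$\frac{y{\left(90,-35 \right)}}{-6545} = \frac{\frac{1}{2} \left(-35\right)}{-6545} = \left(- \frac{35}{2}\right) \left(- \frac{1}{6545}\right) = \frac{1}{374}$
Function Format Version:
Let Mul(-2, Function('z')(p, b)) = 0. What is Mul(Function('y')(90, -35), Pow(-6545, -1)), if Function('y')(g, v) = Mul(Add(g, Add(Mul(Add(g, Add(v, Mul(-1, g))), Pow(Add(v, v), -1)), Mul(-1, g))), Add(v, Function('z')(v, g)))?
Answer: Rational(1, 374) ≈ 0.0026738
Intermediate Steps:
Function('z')(p, b) = 0 (Function('z')(p, b) = Mul(Rational(-1, 2), 0) = 0)
Function('y')(g, v) = Mul(Rational(1, 2), v) (Function('y')(g, v) = Mul(Add(g, Add(Mul(Add(g, Add(v, Mul(-1, g))), Pow(Add(v, v), -1)), Mul(-1, g))), Add(v, 0)) = Mul(Add(g, Add(Mul(v, Pow(Mul(2, v), -1)), Mul(-1, g))), v) = Mul(Add(g, Add(Mul(v, Mul(Rational(1, 2), Pow(v, -1))), Mul(-1, g))), v) = Mul(Add(g, Add(Rational(1, 2), Mul(-1, g))), v) = Mul(Rational(1, 2), v))
Mul(Function('y')(90, -35), Pow(-6545, -1)) = Mul(Mul(Rational(1, 2), -35), Pow(-6545, -1)) = Mul(Rational(-35, 2), Rational(-1, 6545)) = Rational(1, 374)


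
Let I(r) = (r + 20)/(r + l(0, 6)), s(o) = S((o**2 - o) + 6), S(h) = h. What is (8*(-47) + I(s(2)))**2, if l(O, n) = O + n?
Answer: 139876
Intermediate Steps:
s(o) = 6 + o**2 - o (s(o) = (o**2 - o) + 6 = 6 + o**2 - o)
I(r) = (20 + r)/(6 + r) (I(r) = (r + 20)/(r + (0 + 6)) = (20 + r)/(r + 6) = (20 + r)/(6 + r))
(8*(-47) + I(s(2)))**2 = (8*(-47) + (20 + (6 + 2**2 - 1*2))/(6 + (6 + 2**2 - 1*2)))**2 = (-376 + (20 + (6 + 4 - 2))/(6 + (6 + 4 - 2)))**2 = (-376 + (20 + 8)/(6 + 8))**2 = (-376 + 28/14)**2 = (-376 + (1/14)*28)**2 = (-376 + 2)**2 = (-374)**2 = 139876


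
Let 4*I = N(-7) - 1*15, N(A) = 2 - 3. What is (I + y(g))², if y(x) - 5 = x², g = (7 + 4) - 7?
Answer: 289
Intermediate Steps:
g = 4 (g = 11 - 7 = 4)
N(A) = -1
y(x) = 5 + x²
I = -4 (I = (-1 - 1*15)/4 = (-1 - 15)/4 = (¼)*(-16) = -4)
(I + y(g))² = (-4 + (5 + 4²))² = (-4 + (5 + 16))² = (-4 + 21)² = 17² = 289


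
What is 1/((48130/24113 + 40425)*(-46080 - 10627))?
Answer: -24113/55278899701585 ≈ -4.3621e-10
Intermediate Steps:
1/((48130/24113 + 40425)*(-46080 - 10627)) = 1/((48130*(1/24113) + 40425)*(-56707)) = 1/((48130/24113 + 40425)*(-56707)) = 1/((974816155/24113)*(-56707)) = 1/(-55278899701585/24113) = -24113/55278899701585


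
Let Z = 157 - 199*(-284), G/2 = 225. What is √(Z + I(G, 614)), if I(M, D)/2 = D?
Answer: √57901 ≈ 240.63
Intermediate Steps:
G = 450 (G = 2*225 = 450)
I(M, D) = 2*D
Z = 56673 (Z = 157 + 56516 = 56673)
√(Z + I(G, 614)) = √(56673 + 2*614) = √(56673 + 1228) = √57901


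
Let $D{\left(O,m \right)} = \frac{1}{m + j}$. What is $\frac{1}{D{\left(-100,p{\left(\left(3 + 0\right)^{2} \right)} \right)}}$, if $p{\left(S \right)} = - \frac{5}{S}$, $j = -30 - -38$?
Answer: $\frac{67}{9} \approx 7.4444$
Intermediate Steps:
$j = 8$ ($j = -30 + 38 = 8$)
$D{\left(O,m \right)} = \frac{1}{8 + m}$ ($D{\left(O,m \right)} = \frac{1}{m + 8} = \frac{1}{8 + m}$)
$\frac{1}{D{\left(-100,p{\left(\left(3 + 0\right)^{2} \right)} \right)}} = \frac{1}{\frac{1}{8 - \frac{5}{\left(3 + 0\right)^{2}}}} = \frac{1}{\frac{1}{8 - \frac{5}{3^{2}}}} = \frac{1}{\frac{1}{8 - \frac{5}{9}}} = \frac{1}{\frac{1}{\frac{67}{9}}} = \frac{1}{\frac{9}{67}} = \frac{67}{9}$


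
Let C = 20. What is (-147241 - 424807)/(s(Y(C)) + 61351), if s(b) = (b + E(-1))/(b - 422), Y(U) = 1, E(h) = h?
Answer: -572048/61351 ≈ -9.3242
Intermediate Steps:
s(b) = (-1 + b)/(-422 + b) (s(b) = (b - 1)/(b - 422) = (-1 + b)/(-422 + b))
(-147241 - 424807)/(s(Y(C)) + 61351) = (-147241 - 424807)/((-1 + 1)/(-422 + 1) + 61351) = -572048/(0/(-421) + 61351) = -572048/(-1/421*0 + 61351) = -572048/(0 + 61351) = -572048/61351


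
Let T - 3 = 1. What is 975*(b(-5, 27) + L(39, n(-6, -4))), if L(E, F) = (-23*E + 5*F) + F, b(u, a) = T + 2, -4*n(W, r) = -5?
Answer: -1722825/2 ≈ -8.6141e+5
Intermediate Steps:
T = 4 (T = 3 + 1 = 4)
n(W, r) = 5/4 (n(W, r) = -¼*(-5) = 5/4)
b(u, a) = 6 (b(u, a) = 4 + 2 = 6)
L(E, F) = -23*E + 6*F
975*(b(-5, 27) + L(39, n(-6, -4))) = 975*(6 + (-23*39 + 6*(5/4))) = 975*(6 + (-897 + 15/2)) = 975*(6 - 1779/2) = 975*(-1767/2) = -1722825/2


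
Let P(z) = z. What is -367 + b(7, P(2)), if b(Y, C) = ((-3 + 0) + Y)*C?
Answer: -359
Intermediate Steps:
b(Y, C) = C*(-3 + Y) (b(Y, C) = (-3 + Y)*C = C*(-3 + Y))
-367 + b(7, P(2)) = -367 + 2*(-3 + 7) = -367 + 2*4 = -367 + 8 = -359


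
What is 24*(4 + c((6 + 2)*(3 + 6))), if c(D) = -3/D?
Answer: 95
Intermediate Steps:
24*(4 + c((6 + 2)*(3 + 6))) = 24*(4 - 3*1/((3 + 6)*(6 + 2))) = 24*(4 - 3/(8*9)) = 24*(4 - 3/72) = 24*(4 - 3*1/72) = 24*(4 - 1/24) = 24*(95/24) = 95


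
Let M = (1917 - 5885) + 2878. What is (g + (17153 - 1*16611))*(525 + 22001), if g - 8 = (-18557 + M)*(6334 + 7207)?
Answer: -5992805258902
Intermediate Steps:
M = -1090 (M = -3968 + 2878 = -1090)
g = -266040019 (g = 8 + (-18557 - 1090)*(6334 + 7207) = 8 - 19647*13541 = 8 - 266040027 = -266040019)
(g + (17153 - 1*16611))*(525 + 22001) = (-266040019 + (17153 - 1*16611))*(525 + 22001) = (-266040019 + (17153 - 16611))*22526 = (-266040019 + 542)*22526 = -266039477*22526 = -5992805258902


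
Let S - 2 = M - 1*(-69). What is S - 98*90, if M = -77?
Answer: -8826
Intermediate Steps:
S = -6 (S = 2 + (-77 - 1*(-69)) = 2 + (-77 + 69) = 2 - 8 = -6)
S - 98*90 = -6 - 98*90 = -6 - 8820 = -8826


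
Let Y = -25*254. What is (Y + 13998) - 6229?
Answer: 1419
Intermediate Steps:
Y = -6350
(Y + 13998) - 6229 = (-6350 + 13998) - 6229 = 7648 - 6229 = 1419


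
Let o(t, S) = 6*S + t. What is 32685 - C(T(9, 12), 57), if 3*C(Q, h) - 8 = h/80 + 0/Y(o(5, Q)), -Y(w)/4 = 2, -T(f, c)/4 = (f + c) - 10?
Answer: 7843703/240 ≈ 32682.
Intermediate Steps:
o(t, S) = t + 6*S
T(f, c) = 40 - 4*c - 4*f (T(f, c) = -4*((f + c) - 10) = -4*((c + f) - 10) = -4*(-10 + c + f) = 40 - 4*c - 4*f)
Y(w) = -8 (Y(w) = -4*2 = -8)
C(Q, h) = 8/3 + h/240 (C(Q, h) = 8/3 + (h/80 + 0/(-8))/3 = 8/3 + (h*(1/80) + 0*(-⅛))/3 = 8/3 + (h/80 + 0)/3 = 8/3 + (h/80)/3 = 8/3 + h/240)
32685 - C(T(9, 12), 57) = 32685 - (8/3 + (1/240)*57) = 32685 - (8/3 + 19/80) = 32685 - 1*697/240 = 32685 - 697/240 = 7843703/240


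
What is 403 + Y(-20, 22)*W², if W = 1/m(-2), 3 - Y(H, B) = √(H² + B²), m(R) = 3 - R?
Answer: 10078/25 - 2*√221/25 ≈ 401.93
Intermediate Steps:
Y(H, B) = 3 - √(B² + H²) (Y(H, B) = 3 - √(H² + B²) = 3 - √(B² + H²))
W = ⅕ (W = 1/(3 - 1*(-2)) = 1/(3 + 2) = 1/5 = ⅕ ≈ 0.20000)
403 + Y(-20, 22)*W² = 403 + (3 - √(22² + (-20)²))*(⅕)² = 403 + (3 - √(484 + 400))*(1/25) = 403 + (3 - √884)*(1/25) = 403 + (3 - 2*√221)*(1/25) = 403 + (3/25 - 2*√221/25) = 10078/25 - 2*√221/25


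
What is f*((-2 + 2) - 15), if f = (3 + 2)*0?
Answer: 0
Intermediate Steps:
f = 0 (f = 5*0 = 0)
f*((-2 + 2) - 15) = 0*((-2 + 2) - 15) = 0*(0 - 15) = 0*(-15) = 0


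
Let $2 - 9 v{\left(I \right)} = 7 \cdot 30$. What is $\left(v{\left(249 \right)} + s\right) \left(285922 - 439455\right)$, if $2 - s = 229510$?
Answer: $\frac{317165400740}{9} \approx 3.5241 \cdot 10^{10}$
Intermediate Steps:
$s = -229508$ ($s = 2 - 229510 = -229508$)
$v{\left(I \right)} = - \frac{208}{9}$ ($v{\left(I \right)} = \frac{2}{9} - \frac{7 \cdot 30}{9} = \frac{2}{9} - \frac{70}{3} = - \frac{208}{9}$)
$\left(v{\left(249 \right)} + s\right) \left(285922 - 439455\right) = \left(- \frac{208}{9} - 229508\right) \left(285922 - 439455\right) = \left(- \frac{2065780}{9}\right) \left(-153533\right) = \frac{317165400740}{9}$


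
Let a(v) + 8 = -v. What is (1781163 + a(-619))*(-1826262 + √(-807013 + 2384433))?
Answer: -3253986148788 + 3563548*√394355 ≈ -3.2517e+12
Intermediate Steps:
a(v) = -8 - v
(1781163 + a(-619))*(-1826262 + √(-807013 + 2384433)) = (1781163 + (-8 - 1*(-619)))*(-1826262 + √(-807013 + 2384433)) = (1781163 + (-8 + 619))*(-1826262 + √1577420) = (1781163 + 611)*(-1826262 + 2*√394355) = 1781774*(-1826262 + 2*√394355) = -3253986148788 + 3563548*√394355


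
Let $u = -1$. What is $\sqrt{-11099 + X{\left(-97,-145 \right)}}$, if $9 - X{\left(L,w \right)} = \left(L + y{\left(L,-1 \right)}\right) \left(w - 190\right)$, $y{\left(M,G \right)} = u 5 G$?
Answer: $i \sqrt{41910} \approx 204.72 i$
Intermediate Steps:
$y{\left(M,G \right)} = - 5 G$ ($y{\left(M,G \right)} = \left(-1\right) 5 G = - 5 G$)
$X{\left(L,w \right)} = 9 - \left(-190 + w\right) \left(5 + L\right)$ ($X{\left(L,w \right)} = 9 - \left(L - -5\right) \left(w - 190\right) = 9 - \left(L + 5\right) \left(-190 + w\right) = 9 - \left(5 + L\right) \left(-190 + w\right) = 9 - \left(-190 + w\right) \left(5 + L\right)$)
$\sqrt{-11099 + X{\left(-97,-145 \right)}} = \sqrt{-11099 + \left(959 - -725 + 190 \left(-97\right) - \left(-97\right) \left(-145\right)\right)} = \sqrt{-11099 + \left(959 + 725 - 18430 - 14065\right)} = \sqrt{-11099 - 30811} = \sqrt{-41910} = i \sqrt{41910}$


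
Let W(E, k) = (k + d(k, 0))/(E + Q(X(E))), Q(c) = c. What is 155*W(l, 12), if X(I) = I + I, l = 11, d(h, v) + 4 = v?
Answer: 1240/33 ≈ 37.576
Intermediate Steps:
d(h, v) = -4 + v
X(I) = 2*I
W(E, k) = (-4 + k)/(3*E) (W(E, k) = (k + (-4 + 0))/(E + 2*E) = (k - 4)/((3*E)) = (-4 + k)*(1/(3*E)) = (-4 + k)/(3*E))
155*W(l, 12) = 155*((⅓)*(-4 + 12)/11) = 155*((⅓)*(1/11)*8) = 155*(8/33) = 1240/33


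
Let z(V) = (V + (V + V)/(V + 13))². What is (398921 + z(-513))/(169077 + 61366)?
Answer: 41249303669/14402687500 ≈ 2.8640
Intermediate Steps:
z(V) = (V + 2*V/(13 + V))² (z(V) = (V + (2*V)/(13 + V))² = (V + 2*V/(13 + V))²)
(398921 + z(-513))/(169077 + 61366) = (398921 + (-513)²*(15 - 513)²/(13 - 513)²)/(169077 + 61366) = (398921 + 263169*(-498)²/(-500)²)/230443 = (398921 + 263169*(1/250000)*248004)*(1/230443) = (398921 + 16316741169/62500)*(1/230443) = (41249303669/62500)*(1/230443) = 41249303669/14402687500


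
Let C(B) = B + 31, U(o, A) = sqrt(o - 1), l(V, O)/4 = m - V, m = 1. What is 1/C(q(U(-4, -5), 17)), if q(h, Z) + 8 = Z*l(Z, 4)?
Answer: -1/1065 ≈ -0.00093897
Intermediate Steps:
l(V, O) = 4 - 4*V (l(V, O) = 4*(1 - V) = 4 - 4*V)
U(o, A) = sqrt(-1 + o)
q(h, Z) = -8 + Z*(4 - 4*Z)
C(B) = 31 + B
1/C(q(U(-4, -5), 17)) = 1/(31 + (-8 - 4*17**2 + 4*17)) = 1/(31 + (-8 - 4*289 + 68)) = 1/(31 + (-8 - 1156 + 68)) = 1/(31 - 1096) = 1/(-1065) = -1/1065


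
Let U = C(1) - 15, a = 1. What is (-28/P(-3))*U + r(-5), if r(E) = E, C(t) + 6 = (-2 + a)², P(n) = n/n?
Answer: 555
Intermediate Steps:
P(n) = 1
C(t) = -5 (C(t) = -6 + (-2 + 1)² = -6 + (-1)² = -6 + 1 = -5)
U = -20 (U = -5 - 15 = -20)
(-28/P(-3))*U + r(-5) = -28/1*(-20) - 5 = -28*1*(-20) - 5 = -28*(-20) - 5 = 560 - 5 = 555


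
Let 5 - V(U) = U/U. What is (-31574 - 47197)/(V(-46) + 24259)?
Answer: -78771/24263 ≈ -3.2465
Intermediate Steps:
V(U) = 4 (V(U) = 5 - U/U = 5 - 1*1 = 5 - 1 = 4)
(-31574 - 47197)/(V(-46) + 24259) = (-31574 - 47197)/(4 + 24259) = -78771/24263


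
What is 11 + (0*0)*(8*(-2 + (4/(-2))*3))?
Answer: 11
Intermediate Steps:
11 + (0*0)*(8*(-2 + (4/(-2))*3)) = 11 + 0*(8*(-2 + (4*(-1/2))*3)) = 11 + 0*(8*(-2 - 2*3)) = 11 + 0*(8*(-2 - 6)) = 11 + 0*(8*(-8)) = 11 + 0*(-64) = 11 + 0 = 11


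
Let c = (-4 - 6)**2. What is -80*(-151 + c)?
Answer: 4080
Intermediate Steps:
c = 100 (c = (-10)**2 = 100)
-80*(-151 + c) = -80*(-151 + 100) = -80*(-51) = 4080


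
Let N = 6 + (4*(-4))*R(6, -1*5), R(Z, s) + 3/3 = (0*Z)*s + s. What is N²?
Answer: 10404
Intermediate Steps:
R(Z, s) = -1 + s (R(Z, s) = -1 + ((0*Z)*s + s) = -1 + (0*s + s) = -1 + (0 + s) = -1 + s)
N = 102 (N = 6 + (4*(-4))*(-1 - 1*5) = 6 - 16*(-1 - 5) = 6 - 16*(-6) = 6 + 96 = 102)
N² = 102² = 10404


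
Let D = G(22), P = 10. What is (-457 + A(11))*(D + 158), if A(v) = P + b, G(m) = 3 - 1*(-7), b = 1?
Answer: -74928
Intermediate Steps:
G(m) = 10 (G(m) = 3 + 7 = 10)
A(v) = 11 (A(v) = 10 + 1 = 11)
D = 10
(-457 + A(11))*(D + 158) = (-457 + 11)*(10 + 158) = -446*168 = -74928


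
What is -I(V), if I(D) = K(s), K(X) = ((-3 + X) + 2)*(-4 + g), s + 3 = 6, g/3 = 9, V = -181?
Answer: -46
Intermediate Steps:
g = 27 (g = 3*9 = 27)
s = 3 (s = -3 + 6 = 3)
K(X) = -23 + 23*X (K(X) = ((-3 + X) + 2)*(-4 + 27) = (-1 + X)*23 = -23 + 23*X)
I(D) = 46 (I(D) = -23 + 23*3 = -23 + 69 = 46)
-I(V) = -1*46 = -46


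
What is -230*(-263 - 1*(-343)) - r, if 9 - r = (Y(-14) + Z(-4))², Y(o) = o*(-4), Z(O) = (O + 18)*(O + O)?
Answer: -15273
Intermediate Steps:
Z(O) = 2*O*(18 + O) (Z(O) = (18 + O)*(2*O) = 2*O*(18 + O))
Y(o) = -4*o
r = -3127 (r = 9 - (-4*(-14) + 2*(-4)*(18 - 4))² = 9 - (56 + 2*(-4)*14)² = 9 - (56 - 112)² = 9 - 1*(-56)² = 9 - 1*3136 = 9 - 3136 = -3127)
-230*(-263 - 1*(-343)) - r = -230*(-263 - 1*(-343)) - 1*(-3127) = -230*(-263 + 343) + 3127 = -230*80 + 3127 = -18400 + 3127 = -15273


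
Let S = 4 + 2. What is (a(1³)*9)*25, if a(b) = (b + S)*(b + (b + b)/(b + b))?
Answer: 3150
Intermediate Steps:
S = 6
a(b) = (1 + b)*(6 + b) (a(b) = (b + 6)*(b + (b + b)/(b + b)) = (6 + b)*(b + (2*b)/((2*b))) = (6 + b)*(b + (2*b)*(1/(2*b))) = (6 + b)*(b + 1) = (6 + b)*(1 + b) = (1 + b)*(6 + b))
(a(1³)*9)*25 = ((6 + (1³)² + 7*1³)*9)*25 = ((6 + 1² + 7*1)*9)*25 = ((6 + 1 + 7)*9)*25 = (14*9)*25 = 126*25 = 3150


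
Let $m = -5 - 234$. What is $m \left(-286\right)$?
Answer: $68354$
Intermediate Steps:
$m = -239$ ($m = -5 - 234 = -239$)
$m \left(-286\right) = \left(-239\right) \left(-286\right) = 68354$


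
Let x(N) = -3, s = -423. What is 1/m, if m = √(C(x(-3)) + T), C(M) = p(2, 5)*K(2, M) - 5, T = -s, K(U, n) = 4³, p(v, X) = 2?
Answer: √546/546 ≈ 0.042796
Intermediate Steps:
K(U, n) = 64
T = 423 (T = -1*(-423) = 423)
C(M) = 123 (C(M) = 2*64 - 5 = 128 - 5 = 123)
m = √546 (m = √(123 + 423) = √546 ≈ 23.367)
1/m = 1/(√546) = √546/546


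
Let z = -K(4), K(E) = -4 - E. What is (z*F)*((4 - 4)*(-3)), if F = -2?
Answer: 0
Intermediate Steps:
z = 8 (z = -(-4 - 1*4) = -(-4 - 4) = -1*(-8) = 8)
(z*F)*((4 - 4)*(-3)) = (8*(-2))*((4 - 4)*(-3)) = -0*(-3) = -16*0 = 0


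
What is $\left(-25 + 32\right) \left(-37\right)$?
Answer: $-259$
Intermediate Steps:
$\left(-25 + 32\right) \left(-37\right) = 7 \left(-37\right) = -259$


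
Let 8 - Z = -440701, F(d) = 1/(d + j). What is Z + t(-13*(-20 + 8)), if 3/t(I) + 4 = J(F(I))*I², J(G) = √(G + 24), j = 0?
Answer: 1566453635123487/3554394476 + 117*√146055/1777197238 ≈ 4.4071e+5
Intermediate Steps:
F(d) = 1/d (F(d) = 1/(d + 0) = 1/d)
Z = 440709 (Z = 8 - 1*(-440701) = 8 + 440701 = 440709)
J(G) = √(24 + G)
t(I) = 3/(-4 + I²*√(24 + 1/I)) (t(I) = 3/(-4 + √(24 + 1/I)*I²) = 3/(-4 + I²*√(24 + 1/I)))
Z + t(-13*(-20 + 8)) = 440709 + 3/(-4 + (-13*(-20 + 8))²*√(24 + 1/(-13*(-20 + 8)))) = 440709 + 3/(-4 + (-13*(-12))²*√(24 + 1/(-13*(-12)))) = 440709 + 3/(-4 + 156²*√(24 + 1/156)) = 440709 + 3/(-4 + 24336*√(24 + 1/156)) = 440709 + 3/(-4 + 24336*√(3745/156)) = 440709 + 3/(-4 + 24336*(√146055/78)) = 440709 + 3/(-4 + 312*√146055)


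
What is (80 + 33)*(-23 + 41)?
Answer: 2034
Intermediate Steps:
(80 + 33)*(-23 + 41) = 113*18 = 2034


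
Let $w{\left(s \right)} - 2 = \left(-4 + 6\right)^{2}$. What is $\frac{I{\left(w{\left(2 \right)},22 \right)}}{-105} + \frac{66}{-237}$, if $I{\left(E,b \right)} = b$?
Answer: $- \frac{4048}{8295} \approx -0.488$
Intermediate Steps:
$w{\left(s \right)} = 6$ ($w{\left(s \right)} = 2 + \left(-4 + 6\right)^{2} = 2 + 2^{2} = 2 + 4 = 6$)
$\frac{I{\left(w{\left(2 \right)},22 \right)}}{-105} + \frac{66}{-237} = \frac{22}{-105} + \frac{66}{-237} = 22 \left(- \frac{1}{105}\right) + 66 \left(- \frac{1}{237}\right) = - \frac{22}{105} - \frac{22}{79} = - \frac{4048}{8295}$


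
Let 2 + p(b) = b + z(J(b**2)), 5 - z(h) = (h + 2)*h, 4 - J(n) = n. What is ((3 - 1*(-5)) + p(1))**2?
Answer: 9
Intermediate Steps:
J(n) = 4 - n
z(h) = 5 - h*(2 + h) (z(h) = 5 - (h + 2)*h = 5 - (2 + h)*h = 5 - h*(2 + h))
p(b) = -5 + b - (4 - b**2)**2 + 2*b**2 (p(b) = -2 + (b + (5 - (4 - b**2)**2 - 2*(4 - b**2))) = -2 + (b + (5 - (4 - b**2)**2 + (-8 + 2*b**2))) = -2 + (b + (-3 - (4 - b**2)**2 + 2*b**2)) = -2 + (-3 + b - (4 - b**2)**2 + 2*b**2) = -5 + b - (4 - b**2)**2 + 2*b**2)
((3 - 1*(-5)) + p(1))**2 = ((3 - 1*(-5)) + (-21 + 1 - 1*1**4 + 10*1**2))**2 = ((3 + 5) + (-21 + 1 - 1*1 + 10*1))**2 = (8 + (-21 + 1 - 1 + 10))**2 = (8 - 11)**2 = (-3)**2 = 9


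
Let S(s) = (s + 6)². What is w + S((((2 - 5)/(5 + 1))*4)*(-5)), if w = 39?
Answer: 295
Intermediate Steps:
S(s) = (6 + s)²
w + S((((2 - 5)/(5 + 1))*4)*(-5)) = 39 + (6 + (((2 - 5)/(5 + 1))*4)*(-5))² = 39 + (6 + (-3/6*4)*(-5))² = 39 + (6 + (-3*⅙*4)*(-5))² = 39 + (6 - ½*4*(-5))² = 39 + (6 - 2*(-5))² = 39 + (6 + 10)² = 39 + 16² = 39 + 256 = 295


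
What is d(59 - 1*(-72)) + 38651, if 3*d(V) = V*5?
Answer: 116608/3 ≈ 38869.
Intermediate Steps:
d(V) = 5*V/3 (d(V) = (V*5)/3 = (5*V)/3 = 5*V/3)
d(59 - 1*(-72)) + 38651 = 5*(59 - 1*(-72))/3 + 38651 = 5*(59 + 72)/3 + 38651 = (5/3)*131 + 38651 = 655/3 + 38651 = 116608/3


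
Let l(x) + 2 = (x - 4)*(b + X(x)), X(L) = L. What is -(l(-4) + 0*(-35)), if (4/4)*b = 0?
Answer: -30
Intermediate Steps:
b = 0
l(x) = -2 + x*(-4 + x) (l(x) = -2 + (x - 4)*(0 + x) = -2 + (-4 + x)*x = -2 + x*(-4 + x))
-(l(-4) + 0*(-35)) = -((-2 + (-4)**2 - 4*(-4)) + 0*(-35)) = -((-2 + 16 + 16) + 0) = -(30 + 0) = -1*30 = -30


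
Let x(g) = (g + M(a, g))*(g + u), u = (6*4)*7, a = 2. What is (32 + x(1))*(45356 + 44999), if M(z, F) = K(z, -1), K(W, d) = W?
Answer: 48701345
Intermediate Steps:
M(z, F) = z
u = 168 (u = 24*7 = 168)
x(g) = (2 + g)*(168 + g) (x(g) = (g + 2)*(g + 168) = (2 + g)*(168 + g))
(32 + x(1))*(45356 + 44999) = (32 + (336 + 1² + 170*1))*(45356 + 44999) = (32 + (336 + 1 + 170))*90355 = (32 + 507)*90355 = 539*90355 = 48701345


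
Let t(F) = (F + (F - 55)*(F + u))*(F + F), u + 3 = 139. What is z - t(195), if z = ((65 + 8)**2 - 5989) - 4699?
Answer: -18154009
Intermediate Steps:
u = 136 (u = -3 + 139 = 136)
z = -5359 (z = (73**2 - 5989) - 4699 = (5329 - 5989) - 4699 = -660 - 4699 = -5359)
t(F) = 2*F*(F + (-55 + F)*(136 + F)) (t(F) = (F + (F - 55)*(F + 136))*(F + F) = (F + (-55 + F)*(136 + F))*(2*F) = 2*F*(F + (-55 + F)*(136 + F)))
z - t(195) = -5359 - 2*195*(-7480 + 195**2 + 82*195) = -5359 - 2*195*(-7480 + 38025 + 15990) = -5359 - 2*195*46535 = -5359 - 1*18148650 = -5359 - 18148650 = -18154009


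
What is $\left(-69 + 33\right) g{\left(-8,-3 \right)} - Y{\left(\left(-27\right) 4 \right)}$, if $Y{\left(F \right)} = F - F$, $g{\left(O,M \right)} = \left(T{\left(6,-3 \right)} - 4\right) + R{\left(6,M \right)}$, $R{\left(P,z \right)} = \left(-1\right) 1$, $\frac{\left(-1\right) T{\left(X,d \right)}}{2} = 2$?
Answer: $324$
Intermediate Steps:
$T{\left(X,d \right)} = -4$ ($T{\left(X,d \right)} = \left(-2\right) 2 = -4$)
$R{\left(P,z \right)} = -1$
$g{\left(O,M \right)} = -9$ ($g{\left(O,M \right)} = \left(-4 - 4\right) - 1 = -8 - 1 = -9$)
$Y{\left(F \right)} = 0$
$\left(-69 + 33\right) g{\left(-8,-3 \right)} - Y{\left(\left(-27\right) 4 \right)} = \left(-69 + 33\right) \left(-9\right) - 0 = \left(-36\right) \left(-9\right) + 0 = 324 + 0 = 324$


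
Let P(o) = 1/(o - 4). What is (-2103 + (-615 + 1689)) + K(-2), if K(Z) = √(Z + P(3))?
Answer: -1029 + I*√3 ≈ -1029.0 + 1.732*I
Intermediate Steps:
P(o) = 1/(-4 + o)
K(Z) = √(-1 + Z) (K(Z) = √(Z + 1/(-4 + 3)) = √(Z + 1/(-1)) = √(Z - 1) = √(-1 + Z))
(-2103 + (-615 + 1689)) + K(-2) = (-2103 + (-615 + 1689)) + √(-1 - 2) = (-2103 + 1074) + √(-3) = -1029 + I*√3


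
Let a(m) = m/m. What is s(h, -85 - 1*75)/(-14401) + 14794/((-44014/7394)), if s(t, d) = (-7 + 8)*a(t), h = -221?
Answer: -787639934625/316922807 ≈ -2485.3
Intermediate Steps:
a(m) = 1
s(t, d) = 1 (s(t, d) = (-7 + 8)*1 = 1*1 = 1)
s(h, -85 - 1*75)/(-14401) + 14794/((-44014/7394)) = 1/(-14401) + 14794/((-44014/7394)) = 1*(-1/14401) + 14794/((-44014*1/7394)) = -1/14401 + 14794/(-22007/3697) = -1/14401 + 14794*(-3697/22007) = -1/14401 - 54693418/22007 = -787639934625/316922807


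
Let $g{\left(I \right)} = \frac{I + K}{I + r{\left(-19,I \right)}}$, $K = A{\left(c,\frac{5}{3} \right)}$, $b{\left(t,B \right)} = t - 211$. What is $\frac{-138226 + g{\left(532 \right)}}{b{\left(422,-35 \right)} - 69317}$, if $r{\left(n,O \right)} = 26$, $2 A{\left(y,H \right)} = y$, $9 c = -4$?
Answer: $\frac{347083093}{173525166} \approx 2.0002$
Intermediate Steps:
$c = - \frac{4}{9}$ ($c = \frac{1}{9} \left(-4\right) = - \frac{4}{9} \approx -0.44444$)
$A{\left(y,H \right)} = \frac{y}{2}$
$b{\left(t,B \right)} = -211 + t$
$K = - \frac{2}{9}$ ($K = \frac{1}{2} \left(- \frac{4}{9}\right) = - \frac{2}{9} \approx -0.22222$)
$g{\left(I \right)} = \frac{- \frac{2}{9} + I}{26 + I}$ ($g{\left(I \right)} = \frac{I - \frac{2}{9}}{I + 26} = \frac{- \frac{2}{9} + I}{26 + I}$)
$\frac{-138226 + g{\left(532 \right)}}{b{\left(422,-35 \right)} - 69317} = \frac{-138226 + \frac{- \frac{2}{9} + 532}{26 + 532}}{\left(-211 + 422\right) - 69317} = \frac{-138226 + \frac{1}{558} \cdot \frac{4786}{9}}{211 - 69317} = \frac{-138226 + \frac{1}{558} \cdot \frac{4786}{9}}{-69106} = \left(-138226 + \frac{2393}{2511}\right) \left(- \frac{1}{69106}\right) = \left(- \frac{347083093}{2511}\right) \left(- \frac{1}{69106}\right) = \frac{347083093}{173525166}$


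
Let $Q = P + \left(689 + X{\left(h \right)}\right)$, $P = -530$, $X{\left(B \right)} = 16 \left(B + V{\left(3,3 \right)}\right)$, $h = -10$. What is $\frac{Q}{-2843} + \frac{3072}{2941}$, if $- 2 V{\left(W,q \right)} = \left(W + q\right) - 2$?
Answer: $\frac{8830749}{8361263} \approx 1.0562$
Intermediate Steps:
$V{\left(W,q \right)} = 1 - \frac{W}{2} - \frac{q}{2}$ ($V{\left(W,q \right)} = - \frac{\left(W + q\right) - 2}{2} = - \frac{-2 + W + q}{2} = 1 - \frac{W}{2} - \frac{q}{2}$)
$X{\left(B \right)} = -32 + 16 B$ ($X{\left(B \right)} = 16 \left(B - 2\right) = 16 \left(-2 + B\right) = -32 + 16 B$)
$Q = -33$ ($Q = -530 + \left(689 + \left(-32 + 16 \left(-10\right)\right)\right) = -530 + \left(689 - 192\right) = -530 + 497 = -33$)
$\frac{Q}{-2843} + \frac{3072}{2941} = - \frac{33}{-2843} + \frac{3072}{2941} = \left(-33\right) \left(- \frac{1}{2843}\right) + 3072 \cdot \frac{1}{2941} = \frac{33}{2843} + \frac{3072}{2941} = \frac{8830749}{8361263}$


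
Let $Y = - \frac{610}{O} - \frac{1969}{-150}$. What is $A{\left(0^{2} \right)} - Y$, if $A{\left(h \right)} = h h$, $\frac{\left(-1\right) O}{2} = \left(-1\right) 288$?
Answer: $- \frac{86887}{7200} \approx -12.068$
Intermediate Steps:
$O = 576$ ($O = - 2 \left(\left(-1\right) 288\right) = \left(-2\right) \left(-288\right) = 576$)
$A{\left(h \right)} = h^{2}$
$Y = \frac{86887}{7200}$ ($Y = - \frac{610}{576} - \frac{1969}{-150} = \left(-610\right) \frac{1}{576} - - \frac{1969}{150} = - \frac{305}{288} + \frac{1969}{150} = \frac{86887}{7200} \approx 12.068$)
$A{\left(0^{2} \right)} - Y = \left(0^{2}\right)^{2} - \frac{86887}{7200} = 0^{2} - \frac{86887}{7200} = 0 - \frac{86887}{7200} = - \frac{86887}{7200}$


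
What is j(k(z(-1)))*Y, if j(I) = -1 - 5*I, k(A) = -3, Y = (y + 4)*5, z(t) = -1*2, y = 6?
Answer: 700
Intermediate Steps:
z(t) = -2
Y = 50 (Y = (6 + 4)*5 = 10*5 = 50)
j(k(z(-1)))*Y = (-1 - 5*(-3))*50 = (-1 + 15)*50 = 14*50 = 700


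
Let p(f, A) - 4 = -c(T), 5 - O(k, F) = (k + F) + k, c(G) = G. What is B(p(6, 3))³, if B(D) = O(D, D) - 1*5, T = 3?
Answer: -27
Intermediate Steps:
O(k, F) = 5 - F - 2*k (O(k, F) = 5 - ((k + F) + k) = 5 - ((F + k) + k) = 5 - (F + 2*k) = 5 + (-F - 2*k) = 5 - F - 2*k)
p(f, A) = 1 (p(f, A) = 4 - 1*3 = 4 - 3 = 1)
B(D) = -3*D (B(D) = (5 - D - 2*D) - 1*5 = (5 - 3*D) - 5 = -3*D)
B(p(6, 3))³ = (-3*1)³ = (-3)³ = -27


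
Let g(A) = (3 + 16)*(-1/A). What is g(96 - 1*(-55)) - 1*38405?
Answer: -5799174/151 ≈ -38405.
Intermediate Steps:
g(A) = -19/A (g(A) = 19*(-1/A) = -19/A)
g(96 - 1*(-55)) - 1*38405 = -19/(96 - 1*(-55)) - 1*38405 = -19/(96 + 55) - 38405 = -19/151 - 38405 = -5799174/151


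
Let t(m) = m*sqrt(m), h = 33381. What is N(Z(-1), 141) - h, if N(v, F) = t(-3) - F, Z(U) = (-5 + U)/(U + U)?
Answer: -33522 - 3*I*sqrt(3) ≈ -33522.0 - 5.1962*I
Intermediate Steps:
t(m) = m**(3/2)
Z(U) = (-5 + U)/(2*U) (Z(U) = (-5 + U)/((2*U)) = (-5 + U)*(1/(2*U)) = (-5 + U)/(2*U))
N(v, F) = -F - 3*I*sqrt(3) (N(v, F) = (-3)**(3/2) - F = -3*I*sqrt(3) - F = -F - 3*I*sqrt(3))
N(Z(-1), 141) - h = (-1*141 - 3*I*sqrt(3)) - 1*33381 = (-141 - 3*I*sqrt(3)) - 33381 = -33522 - 3*I*sqrt(3)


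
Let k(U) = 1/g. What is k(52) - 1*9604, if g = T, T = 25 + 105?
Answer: -1248519/130 ≈ -9604.0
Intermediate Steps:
T = 130
g = 130
k(U) = 1/130
k(52) - 1*9604 = 1/130 - 1*9604 = 1/130 - 9604 = -1248519/130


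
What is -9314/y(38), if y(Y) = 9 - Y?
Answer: 9314/29 ≈ 321.17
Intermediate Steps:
-9314/y(38) = -9314/(9 - 1*38) = -9314/(9 - 38) = -9314/(-29) = -9314*(-1/29) = 9314/29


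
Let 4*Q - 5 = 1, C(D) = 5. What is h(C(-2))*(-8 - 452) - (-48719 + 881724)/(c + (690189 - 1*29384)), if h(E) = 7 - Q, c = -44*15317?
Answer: -32418785/13143 ≈ -2466.6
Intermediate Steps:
c = -673948
Q = 3/2 (Q = 5/4 + (¼)*1 = 5/4 + ¼ = 3/2 ≈ 1.5000)
h(E) = 11/2 (h(E) = 7 - 1*3/2 = 7 - 3/2 = 11/2)
h(C(-2))*(-8 - 452) - (-48719 + 881724)/(c + (690189 - 1*29384)) = 11*(-8 - 452)/2 - (-48719 + 881724)/(-673948 + (690189 - 1*29384)) = (11/2)*(-460) - 833005/(-673948 + (690189 - 29384)) = -2530 - 833005/(-673948 + 660805) = -2530 - 833005/(-13143) = -2530 - 833005*(-1)/13143 = -2530 - 1*(-833005/13143) = -2530 + 833005/13143 = -32418785/13143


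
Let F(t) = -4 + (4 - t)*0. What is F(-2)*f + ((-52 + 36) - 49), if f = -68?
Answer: 207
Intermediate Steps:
F(t) = -4 (F(t) = -4 + 0 = -4)
F(-2)*f + ((-52 + 36) - 49) = -4*(-68) + ((-52 + 36) - 49) = 272 + (-16 - 49) = 272 - 65 = 207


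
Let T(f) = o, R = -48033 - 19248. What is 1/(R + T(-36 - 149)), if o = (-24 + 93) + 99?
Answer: -1/67113 ≈ -1.4900e-5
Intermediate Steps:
R = -67281
o = 168 (o = 69 + 99 = 168)
T(f) = 168
1/(R + T(-36 - 149)) = 1/(-67281 + 168) = 1/(-67113) = -1/67113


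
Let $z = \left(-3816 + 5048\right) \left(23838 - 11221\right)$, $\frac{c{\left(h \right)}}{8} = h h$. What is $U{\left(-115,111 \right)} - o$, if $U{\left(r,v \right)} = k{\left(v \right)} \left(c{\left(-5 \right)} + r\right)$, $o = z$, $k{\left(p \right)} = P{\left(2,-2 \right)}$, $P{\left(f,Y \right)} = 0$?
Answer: $-15544144$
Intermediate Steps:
$c{\left(h \right)} = 8 h^{2}$ ($c{\left(h \right)} = 8 h h = 8 h^{2}$)
$k{\left(p \right)} = 0$
$z = 15544144$ ($z = 1232 \cdot 12617 = 15544144$)
$o = 15544144$
$U{\left(r,v \right)} = 0$ ($U{\left(r,v \right)} = 0 \left(8 \left(-5\right)^{2} + r\right) = 0 \left(8 \cdot 25 + r\right) = 0 \left(200 + r\right) = 0$)
$U{\left(-115,111 \right)} - o = 0 - 15544144 = -15544144$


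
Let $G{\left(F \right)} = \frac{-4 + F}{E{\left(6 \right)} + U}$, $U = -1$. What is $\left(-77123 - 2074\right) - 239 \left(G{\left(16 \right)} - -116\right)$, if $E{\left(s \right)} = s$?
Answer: $- \frac{537473}{5} \approx -1.0749 \cdot 10^{5}$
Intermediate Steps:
$G{\left(F \right)} = - \frac{4}{5} + \frac{F}{5}$ ($G{\left(F \right)} = \frac{-4 + F}{6 - 1} = \frac{-4 + F}{5} = \left(-4 + F\right) \frac{1}{5} = - \frac{4}{5} + \frac{F}{5}$)
$\left(-77123 - 2074\right) - 239 \left(G{\left(16 \right)} - -116\right) = \left(-77123 - 2074\right) - 239 \left(\left(- \frac{4}{5} + \frac{1}{5} \cdot 16\right) - -116\right) = -79197 - 239 \left(\left(- \frac{4}{5} + \frac{16}{5}\right) + 116\right) = -79197 - 239 \left(\frac{12}{5} + 116\right) = -79197 - \frac{141488}{5} = - \frac{537473}{5}$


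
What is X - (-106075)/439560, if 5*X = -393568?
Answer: -34599243941/439560 ≈ -78713.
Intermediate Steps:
X = -393568/5 (X = (⅕)*(-393568) = -393568/5 ≈ -78714.)
X - (-106075)/439560 = -393568/5 - (-106075)/439560 = -393568/5 - 1*(-21215/87912) = -393568/5 + 21215/87912 = -34599243941/439560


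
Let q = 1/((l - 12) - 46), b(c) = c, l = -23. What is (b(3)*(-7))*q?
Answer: 7/27 ≈ 0.25926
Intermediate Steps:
q = -1/81 (q = 1/((-23 - 12) - 46) = 1/(-35 - 46) = 1/(-81) = -1/81 ≈ -0.012346)
(b(3)*(-7))*q = (3*(-7))*(-1/81) = -21*(-1/81) = 7/27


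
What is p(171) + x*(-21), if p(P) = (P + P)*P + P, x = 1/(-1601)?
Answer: 93903474/1601 ≈ 58653.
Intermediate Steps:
x = -1/1601 ≈ -0.00062461
p(P) = P + 2*P**2 (p(P) = (2*P)*P + P = 2*P**2 + P = P + 2*P**2)
p(171) + x*(-21) = 171*(1 + 2*171) - 1/1601*(-21) = 171*(1 + 342) + 21/1601 = 171*343 + 21/1601 = 58653 + 21/1601 = 93903474/1601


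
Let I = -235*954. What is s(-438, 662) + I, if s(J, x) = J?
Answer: -224628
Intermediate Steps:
I = -224190
s(-438, 662) + I = -438 - 224190 = -224628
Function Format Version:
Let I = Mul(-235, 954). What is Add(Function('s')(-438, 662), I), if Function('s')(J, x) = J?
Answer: -224628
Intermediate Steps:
I = -224190
Add(Function('s')(-438, 662), I) = Add(-438, -224190) = -224628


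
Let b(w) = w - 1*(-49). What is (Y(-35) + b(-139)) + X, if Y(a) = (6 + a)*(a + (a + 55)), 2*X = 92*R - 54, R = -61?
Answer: -2488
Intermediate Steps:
X = -2833 (X = (92*(-61) - 54)/2 = (-5612 - 54)/2 = (1/2)*(-5666) = -2833)
b(w) = 49 + w (b(w) = w + 49 = 49 + w)
Y(a) = (6 + a)*(55 + 2*a) (Y(a) = (6 + a)*(a + (55 + a)) = (6 + a)*(55 + 2*a))
(Y(-35) + b(-139)) + X = ((330 + 2*(-35)**2 + 67*(-35)) + (49 - 139)) - 2833 = ((330 + 2*1225 - 2345) - 90) - 2833 = ((330 + 2450 - 2345) - 90) - 2833 = (435 - 90) - 2833 = 345 - 2833 = -2488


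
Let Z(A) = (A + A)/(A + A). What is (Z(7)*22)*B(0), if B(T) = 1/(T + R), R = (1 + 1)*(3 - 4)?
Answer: -11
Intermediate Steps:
R = -2 (R = 2*(-1) = -2)
B(T) = 1/(-2 + T) (B(T) = 1/(T - 2) = 1/(-2 + T))
Z(A) = 1 (Z(A) = (2*A)/((2*A)) = (2*A)*(1/(2*A)) = 1)
(Z(7)*22)*B(0) = (1*22)/(-2 + 0) = 22/(-2) = 22*(-½) = -11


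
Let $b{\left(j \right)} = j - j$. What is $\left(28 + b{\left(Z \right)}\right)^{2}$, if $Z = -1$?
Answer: $784$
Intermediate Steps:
$b{\left(j \right)} = 0$
$\left(28 + b{\left(Z \right)}\right)^{2} = \left(28 + 0\right)^{2} = 28^{2} = 784$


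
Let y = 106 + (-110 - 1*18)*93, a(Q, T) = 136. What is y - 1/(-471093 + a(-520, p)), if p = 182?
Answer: -5556350685/470957 ≈ -11798.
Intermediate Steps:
y = -11798 (y = 106 + (-110 - 18)*93 = 106 - 128*93 = 106 - 11904 = -11798)
y - 1/(-471093 + a(-520, p)) = -11798 - 1/(-471093 + 136) = -11798 - 1/(-470957) = -11798 - 1*(-1/470957) = -11798 + 1/470957 = -5556350685/470957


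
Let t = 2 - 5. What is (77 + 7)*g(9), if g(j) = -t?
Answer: 252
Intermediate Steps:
t = -3
g(j) = 3 (g(j) = -1*(-3) = 3)
(77 + 7)*g(9) = (77 + 7)*3 = 84*3 = 252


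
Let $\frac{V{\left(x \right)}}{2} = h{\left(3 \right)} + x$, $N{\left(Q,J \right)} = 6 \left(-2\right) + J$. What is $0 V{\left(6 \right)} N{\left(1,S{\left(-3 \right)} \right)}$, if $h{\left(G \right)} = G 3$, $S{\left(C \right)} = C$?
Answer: $0$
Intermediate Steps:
$h{\left(G \right)} = 3 G$
$N{\left(Q,J \right)} = -12 + J$
$V{\left(x \right)} = 18 + 2 x$ ($V{\left(x \right)} = 2 \left(3 \cdot 3 + x\right) = 2 \left(9 + x\right) = 18 + 2 x$)
$0 V{\left(6 \right)} N{\left(1,S{\left(-3 \right)} \right)} = 0 \left(18 + 2 \cdot 6\right) \left(-12 - 3\right) = 0 \left(18 + 12\right) \left(-15\right) = 0 \cdot 30 \left(-15\right) = 0 \left(-15\right) = 0$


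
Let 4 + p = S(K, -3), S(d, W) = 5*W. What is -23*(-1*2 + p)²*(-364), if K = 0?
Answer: 3692052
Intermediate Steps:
p = -19 (p = -4 + 5*(-3) = -4 - 15 = -19)
-23*(-1*2 + p)²*(-364) = -23*(-1*2 - 19)²*(-364) = -23*(-2 - 19)²*(-364) = -23*(-21)²*(-364) = -23*441*(-364) = -10143*(-364) = 3692052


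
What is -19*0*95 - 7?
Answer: -7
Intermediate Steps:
-19*0*95 - 7 = 0*95 - 7 = 0 - 7 = -7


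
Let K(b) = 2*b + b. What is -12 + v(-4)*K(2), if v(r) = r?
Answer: -36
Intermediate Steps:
K(b) = 3*b
-12 + v(-4)*K(2) = -12 - 12*2 = -12 - 4*6 = -12 - 24 = -36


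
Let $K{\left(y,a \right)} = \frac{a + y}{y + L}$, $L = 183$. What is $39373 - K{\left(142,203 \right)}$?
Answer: $\frac{2559176}{65} \approx 39372.0$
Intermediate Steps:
$K{\left(y,a \right)} = \frac{a + y}{183 + y}$ ($K{\left(y,a \right)} = \frac{a + y}{y + 183} = \frac{a + y}{183 + y}$)
$39373 - K{\left(142,203 \right)} = 39373 - \frac{203 + 142}{183 + 142} = 39373 - \frac{1}{325} \cdot 345 = 39373 - \frac{69}{65} = \frac{2559176}{65}$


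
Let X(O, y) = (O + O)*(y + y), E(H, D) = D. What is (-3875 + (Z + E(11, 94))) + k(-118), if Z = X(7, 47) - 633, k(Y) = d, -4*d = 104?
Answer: -3124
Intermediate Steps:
d = -26 (d = -1/4*104 = -26)
k(Y) = -26
X(O, y) = 4*O*y (X(O, y) = (2*O)*(2*y) = 4*O*y)
Z = 683 (Z = 4*7*47 - 633 = 1316 - 633 = 683)
(-3875 + (Z + E(11, 94))) + k(-118) = (-3875 + (683 + 94)) - 26 = (-3875 + 777) - 26 = -3098 - 26 = -3124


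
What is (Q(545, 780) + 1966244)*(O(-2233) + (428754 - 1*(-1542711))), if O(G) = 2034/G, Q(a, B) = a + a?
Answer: 8660753766026874/2233 ≈ 3.8785e+12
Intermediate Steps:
Q(a, B) = 2*a
(Q(545, 780) + 1966244)*(O(-2233) + (428754 - 1*(-1542711))) = (2*545 + 1966244)*(2034/(-2233) + (428754 - 1*(-1542711))) = (1090 + 1966244)*(2034*(-1/2233) + (428754 + 1542711)) = 1967334*(-2034/2233 + 1971465) = 1967334*(4402279311/2233) = 8660753766026874/2233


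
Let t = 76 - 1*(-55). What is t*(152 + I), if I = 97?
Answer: 32619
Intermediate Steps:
t = 131 (t = 76 + 55 = 131)
t*(152 + I) = 131*(152 + 97) = 131*249 = 32619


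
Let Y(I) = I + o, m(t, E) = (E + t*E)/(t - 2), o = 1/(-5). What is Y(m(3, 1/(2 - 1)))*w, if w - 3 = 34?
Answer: 703/5 ≈ 140.60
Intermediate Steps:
o = -⅕ ≈ -0.20000
w = 37 (w = 3 + 34 = 37)
m(t, E) = (E + E*t)/(-2 + t)
Y(I) = -⅕ + I (Y(I) = I - ⅕ = -⅕ + I)
Y(m(3, 1/(2 - 1)))*w = (-⅕ + (1 + 3)/((2 - 1)*(-2 + 3)))*37 = (-⅕ + 4/(1*1))*37 = (-⅕ + 1*1*4)*37 = (-⅕ + 4)*37 = (19/5)*37 = 703/5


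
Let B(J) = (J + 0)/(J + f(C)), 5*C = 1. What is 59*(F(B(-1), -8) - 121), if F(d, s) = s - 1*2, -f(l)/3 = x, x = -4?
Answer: -7729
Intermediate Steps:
C = ⅕ (C = (⅕)*1 = ⅕ ≈ 0.20000)
f(l) = 12 (f(l) = -3*(-4) = 12)
B(J) = J/(12 + J) (B(J) = (J + 0)/(J + 12) = J/(12 + J))
F(d, s) = -2 + s (F(d, s) = s - 2 = -2 + s)
59*(F(B(-1), -8) - 121) = 59*((-2 - 8) - 121) = 59*(-10 - 121) = 59*(-131) = -7729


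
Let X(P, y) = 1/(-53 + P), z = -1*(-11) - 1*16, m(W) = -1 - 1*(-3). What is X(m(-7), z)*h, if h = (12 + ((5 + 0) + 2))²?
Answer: -361/51 ≈ -7.0784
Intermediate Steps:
m(W) = 2 (m(W) = -1 + 3 = 2)
z = -5 (z = 11 - 16 = -5)
h = 361 (h = (12 + (5 + 2))² = (12 + 7)² = 19² = 361)
X(m(-7), z)*h = 361/(-53 + 2) = 361/(-51) = -1/51*361 = -361/51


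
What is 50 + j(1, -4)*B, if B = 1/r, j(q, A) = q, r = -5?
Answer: 249/5 ≈ 49.800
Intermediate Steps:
B = -⅕ (B = 1/(-5) = -⅕ ≈ -0.20000)
50 + j(1, -4)*B = 50 + 1*(-⅕) = 50 - ⅕ = 249/5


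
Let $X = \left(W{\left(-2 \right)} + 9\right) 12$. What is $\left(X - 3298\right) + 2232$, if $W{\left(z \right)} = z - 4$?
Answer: $-1030$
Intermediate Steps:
$W{\left(z \right)} = -4 + z$ ($W{\left(z \right)} = z - 4 = -4 + z$)
$X = 36$ ($X = \left(\left(-4 - 2\right) + 9\right) 12 = \left(-6 + 9\right) 12 = 3 \cdot 12 = 36$)
$\left(X - 3298\right) + 2232 = \left(36 - 3298\right) + 2232 = -3262 + 2232 = -1030$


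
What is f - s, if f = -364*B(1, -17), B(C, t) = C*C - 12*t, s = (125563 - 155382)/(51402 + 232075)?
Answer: -21153023921/283477 ≈ -74620.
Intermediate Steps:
s = -29819/283477 ≈ -0.10519
B(C, t) = C² - 12*t
f = -74620 (f = -364*(1² - 12*(-17)) = -364*(1 + 204) = -364*205 = -74620)
f - s = -74620 - 1*(-29819/283477) = -74620 + 29819/283477 = -21153023921/283477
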